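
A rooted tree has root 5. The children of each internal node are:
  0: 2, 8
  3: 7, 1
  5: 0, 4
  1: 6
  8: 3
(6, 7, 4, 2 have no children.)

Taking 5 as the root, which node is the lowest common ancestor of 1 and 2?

0

Path 1→root: 1 3 8 0 5; path 2→root: 2 0 5.
First common node: 0.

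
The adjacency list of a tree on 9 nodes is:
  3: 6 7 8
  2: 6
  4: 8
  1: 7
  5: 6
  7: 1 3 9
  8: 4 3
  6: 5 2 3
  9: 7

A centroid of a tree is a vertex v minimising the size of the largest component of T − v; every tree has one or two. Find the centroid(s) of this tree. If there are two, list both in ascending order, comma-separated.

If 3 is removed the pieces have sizes 3, 3, 2, all ≤ ⌊9/2⌋ = 4.
Every other node leaves some component of size > 4, so the centroid is unique.

3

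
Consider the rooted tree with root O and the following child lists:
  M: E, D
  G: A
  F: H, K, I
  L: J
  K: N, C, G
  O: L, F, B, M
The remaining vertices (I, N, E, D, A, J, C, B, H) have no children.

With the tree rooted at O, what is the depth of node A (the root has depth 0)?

Climbing from A to the root: A – G – K – F – O. That's 4 steps.

4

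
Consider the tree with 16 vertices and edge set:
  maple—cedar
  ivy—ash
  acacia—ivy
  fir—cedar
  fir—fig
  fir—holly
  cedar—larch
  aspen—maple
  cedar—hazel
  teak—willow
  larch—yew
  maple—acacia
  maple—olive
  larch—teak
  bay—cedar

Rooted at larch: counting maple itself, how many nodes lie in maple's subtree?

The subtree rooted at maple contains: maple, acacia, aspen, olive, ivy, ash — 6 nodes.

6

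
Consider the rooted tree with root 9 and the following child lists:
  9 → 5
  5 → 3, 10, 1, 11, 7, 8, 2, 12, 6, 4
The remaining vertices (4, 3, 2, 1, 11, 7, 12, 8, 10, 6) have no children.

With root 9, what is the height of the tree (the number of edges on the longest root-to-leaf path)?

6 sits deepest: 9 → 5 → 6 — 2 edges from the root.

2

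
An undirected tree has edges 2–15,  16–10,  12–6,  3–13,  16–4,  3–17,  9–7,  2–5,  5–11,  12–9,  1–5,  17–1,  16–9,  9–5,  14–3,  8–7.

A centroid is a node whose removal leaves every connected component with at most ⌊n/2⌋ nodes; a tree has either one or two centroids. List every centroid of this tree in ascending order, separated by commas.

5

If 5 is removed the pieces have sizes 8, 5, 2, 1, all ≤ ⌊17/2⌋ = 8.
Every other node leaves some component of size > 8, so the centroid is unique.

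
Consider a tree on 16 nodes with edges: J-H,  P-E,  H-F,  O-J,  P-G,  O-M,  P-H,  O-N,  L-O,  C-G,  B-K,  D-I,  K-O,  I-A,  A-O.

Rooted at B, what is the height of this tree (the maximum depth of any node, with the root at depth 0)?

7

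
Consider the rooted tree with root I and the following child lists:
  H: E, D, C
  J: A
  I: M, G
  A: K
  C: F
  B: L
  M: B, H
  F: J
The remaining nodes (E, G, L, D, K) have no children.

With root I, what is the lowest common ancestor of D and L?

Path D→root: D H M I; path L→root: L B M I.
First common node: M.

M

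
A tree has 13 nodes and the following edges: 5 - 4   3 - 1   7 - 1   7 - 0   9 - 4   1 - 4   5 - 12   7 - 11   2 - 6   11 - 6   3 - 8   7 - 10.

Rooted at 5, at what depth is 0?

4

5 → 4 → 1 → 7 → 0 — 4 edges.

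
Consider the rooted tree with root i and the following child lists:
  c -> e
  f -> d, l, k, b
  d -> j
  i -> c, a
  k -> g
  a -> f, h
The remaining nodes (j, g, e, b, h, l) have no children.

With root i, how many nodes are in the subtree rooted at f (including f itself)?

7

f's subtree: {f, l, d, b, k, j, g}, size 7.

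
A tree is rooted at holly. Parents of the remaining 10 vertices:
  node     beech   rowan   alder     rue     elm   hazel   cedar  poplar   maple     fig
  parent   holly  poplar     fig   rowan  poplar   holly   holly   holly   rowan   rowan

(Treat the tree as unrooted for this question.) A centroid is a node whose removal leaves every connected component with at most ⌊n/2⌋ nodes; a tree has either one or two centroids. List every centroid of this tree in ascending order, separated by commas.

poplar

If poplar is removed the pieces have sizes 5, 4, 1, all ≤ ⌊11/2⌋ = 5.
No neighbour of poplar does as well, so poplar is the unique centroid.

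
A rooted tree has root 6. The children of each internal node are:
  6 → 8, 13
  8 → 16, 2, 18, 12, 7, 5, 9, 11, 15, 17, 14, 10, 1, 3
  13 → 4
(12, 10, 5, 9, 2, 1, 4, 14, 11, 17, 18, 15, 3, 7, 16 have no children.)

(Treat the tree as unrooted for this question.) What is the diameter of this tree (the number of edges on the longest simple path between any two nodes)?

A longest path is 4 - 13 - 6 - 8 - 18, with 4 edges.

4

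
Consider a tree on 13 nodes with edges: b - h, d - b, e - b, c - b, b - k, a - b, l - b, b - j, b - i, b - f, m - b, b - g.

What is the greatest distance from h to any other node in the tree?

2

The node farthest from h is e (d, m, f, j, g, i, k, l, c, a also at distance 2), via h–b–e — 2 edges.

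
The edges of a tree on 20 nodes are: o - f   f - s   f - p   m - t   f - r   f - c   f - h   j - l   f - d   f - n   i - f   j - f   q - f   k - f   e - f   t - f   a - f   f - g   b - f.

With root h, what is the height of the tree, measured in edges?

m sits deepest: h–f–t–m — 3 edges from the root.

3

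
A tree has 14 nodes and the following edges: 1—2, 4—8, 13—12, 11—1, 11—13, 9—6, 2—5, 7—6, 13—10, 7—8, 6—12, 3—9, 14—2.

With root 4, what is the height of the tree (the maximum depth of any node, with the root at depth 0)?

14 sits deepest: 4 → 8 → 7 → 6 → 12 → 13 → 11 → 1 → 2 → 14 — 9 edges from the root.

9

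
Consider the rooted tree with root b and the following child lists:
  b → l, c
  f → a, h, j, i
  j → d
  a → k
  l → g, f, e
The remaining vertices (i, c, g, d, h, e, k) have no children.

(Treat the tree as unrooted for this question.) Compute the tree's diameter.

5

A longest path is d - j - f - l - b - c, with 5 edges.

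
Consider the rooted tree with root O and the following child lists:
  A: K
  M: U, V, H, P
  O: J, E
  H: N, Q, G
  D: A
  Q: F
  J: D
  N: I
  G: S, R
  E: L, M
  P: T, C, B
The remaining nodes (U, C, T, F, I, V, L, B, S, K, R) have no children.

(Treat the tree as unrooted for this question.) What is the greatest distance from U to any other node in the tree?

A farthest node from U is K.
The path U–M–E–O–J–D–A–K has 7 edges.

7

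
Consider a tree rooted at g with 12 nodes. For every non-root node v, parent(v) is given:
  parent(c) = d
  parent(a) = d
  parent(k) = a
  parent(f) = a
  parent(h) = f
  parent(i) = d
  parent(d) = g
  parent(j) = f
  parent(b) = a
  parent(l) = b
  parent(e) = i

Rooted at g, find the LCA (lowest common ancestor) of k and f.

k's ancestor chain is k, a, d, g and f's is f, a, d, g; they first meet at a.

a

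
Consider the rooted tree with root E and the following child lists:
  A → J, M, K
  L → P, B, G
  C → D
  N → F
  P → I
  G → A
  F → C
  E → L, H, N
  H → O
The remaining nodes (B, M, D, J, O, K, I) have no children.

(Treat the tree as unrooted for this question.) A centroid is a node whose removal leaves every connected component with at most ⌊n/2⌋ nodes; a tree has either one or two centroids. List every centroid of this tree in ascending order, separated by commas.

L

Removing L splits the tree into components of sizes 7, 5, 2, 1; the largest is 7 ≤ ⌊16/2⌋ = 8.
No neighbour of L does as well, so L is the unique centroid.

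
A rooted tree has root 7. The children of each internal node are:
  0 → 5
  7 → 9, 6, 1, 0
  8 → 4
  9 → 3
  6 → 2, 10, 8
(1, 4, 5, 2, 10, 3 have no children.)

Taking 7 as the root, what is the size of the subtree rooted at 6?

5

Descendants of 6 (including itself): 6, 2, 8, 10, 4. That's 5.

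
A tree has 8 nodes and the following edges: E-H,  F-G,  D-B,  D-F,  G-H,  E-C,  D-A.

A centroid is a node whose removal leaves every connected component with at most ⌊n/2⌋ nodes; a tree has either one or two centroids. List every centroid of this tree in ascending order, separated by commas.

If G is removed the pieces have sizes 4, 3, all ≤ ⌊8/2⌋ = 4.
Its neighbour F also leaves a largest component of size 4, so both are centroids.

F, G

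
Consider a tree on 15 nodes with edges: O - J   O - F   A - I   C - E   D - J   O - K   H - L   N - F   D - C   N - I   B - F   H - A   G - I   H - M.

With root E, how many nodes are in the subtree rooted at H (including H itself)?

3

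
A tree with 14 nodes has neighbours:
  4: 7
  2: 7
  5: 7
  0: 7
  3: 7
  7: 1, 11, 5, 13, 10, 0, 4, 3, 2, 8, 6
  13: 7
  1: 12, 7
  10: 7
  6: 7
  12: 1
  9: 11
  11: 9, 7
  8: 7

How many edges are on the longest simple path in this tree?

4

A longest path is 12–1–7–11–9, with 4 edges.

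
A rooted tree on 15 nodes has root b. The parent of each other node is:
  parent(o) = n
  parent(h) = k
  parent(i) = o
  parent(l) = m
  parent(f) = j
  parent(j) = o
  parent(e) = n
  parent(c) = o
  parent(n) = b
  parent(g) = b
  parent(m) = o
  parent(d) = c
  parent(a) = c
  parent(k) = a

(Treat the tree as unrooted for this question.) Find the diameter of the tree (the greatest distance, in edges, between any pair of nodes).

BFS from g reaches h last, at distance 7; BFS from h confirms no node is farther.
Path: g – b – n – o – c – a – k – h.

7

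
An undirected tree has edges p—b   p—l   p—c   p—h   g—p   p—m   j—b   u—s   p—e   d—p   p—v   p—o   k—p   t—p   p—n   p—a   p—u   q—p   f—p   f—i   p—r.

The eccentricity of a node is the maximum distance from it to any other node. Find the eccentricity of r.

The node farthest from r is i (s, j also at distance 3), via r – p – f – i — 3 edges.

3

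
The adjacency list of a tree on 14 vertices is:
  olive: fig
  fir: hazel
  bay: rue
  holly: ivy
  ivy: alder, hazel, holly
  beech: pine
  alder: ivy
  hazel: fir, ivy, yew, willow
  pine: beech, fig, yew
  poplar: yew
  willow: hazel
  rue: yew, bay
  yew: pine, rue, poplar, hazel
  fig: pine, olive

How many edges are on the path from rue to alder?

4

The path is rue - yew - hazel - ivy - alder, which has 4 edges.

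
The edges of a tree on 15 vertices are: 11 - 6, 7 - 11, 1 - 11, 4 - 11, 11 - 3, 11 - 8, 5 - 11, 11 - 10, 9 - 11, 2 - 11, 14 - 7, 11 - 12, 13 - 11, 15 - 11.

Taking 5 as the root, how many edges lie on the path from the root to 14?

Path from 5 to 14: 5 → 11 → 7 → 14, which has 3 edges.

3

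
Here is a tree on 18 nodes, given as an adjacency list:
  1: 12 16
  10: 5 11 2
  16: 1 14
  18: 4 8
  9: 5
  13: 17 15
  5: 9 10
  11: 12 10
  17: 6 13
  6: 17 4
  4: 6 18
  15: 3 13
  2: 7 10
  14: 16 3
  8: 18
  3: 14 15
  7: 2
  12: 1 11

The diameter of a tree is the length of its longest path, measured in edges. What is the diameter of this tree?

A longest path is 9-5-10-11-12-1-16-14-3-15-13-17-6-4-18-8, with 15 edges.

15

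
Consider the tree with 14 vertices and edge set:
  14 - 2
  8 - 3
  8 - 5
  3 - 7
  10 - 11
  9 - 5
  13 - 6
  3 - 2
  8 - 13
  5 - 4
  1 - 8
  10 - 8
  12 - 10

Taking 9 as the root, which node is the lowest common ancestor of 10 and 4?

5

10's ancestor chain is 10, 8, 5, 9 and 4's is 4, 5, 9; they first meet at 5.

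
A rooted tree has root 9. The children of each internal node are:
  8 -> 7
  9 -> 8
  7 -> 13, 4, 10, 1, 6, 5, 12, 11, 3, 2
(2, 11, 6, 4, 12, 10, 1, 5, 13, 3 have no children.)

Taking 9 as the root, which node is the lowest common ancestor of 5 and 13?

Path 5→root: 5 7 8 9; path 13→root: 13 7 8 9.
First common node: 7.

7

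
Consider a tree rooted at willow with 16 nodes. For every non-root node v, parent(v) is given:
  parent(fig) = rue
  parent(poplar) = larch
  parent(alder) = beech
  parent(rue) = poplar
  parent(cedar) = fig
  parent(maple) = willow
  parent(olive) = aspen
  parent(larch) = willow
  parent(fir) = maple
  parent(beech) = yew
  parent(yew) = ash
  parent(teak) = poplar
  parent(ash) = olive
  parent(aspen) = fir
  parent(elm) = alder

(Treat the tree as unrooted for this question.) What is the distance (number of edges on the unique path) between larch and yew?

7

The path is larch – willow – maple – fir – aspen – olive – ash – yew, which has 7 edges.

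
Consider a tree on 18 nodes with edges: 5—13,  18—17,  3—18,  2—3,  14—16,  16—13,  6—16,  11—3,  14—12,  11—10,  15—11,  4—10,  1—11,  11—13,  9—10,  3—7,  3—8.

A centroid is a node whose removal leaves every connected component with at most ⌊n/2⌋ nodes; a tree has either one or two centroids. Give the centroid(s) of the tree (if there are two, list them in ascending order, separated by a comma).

Removing 11 splits the tree into components of sizes 6, 6, 3, 1, 1; the largest is 6 ≤ ⌊18/2⌋ = 9.
No neighbour of 11 does as well, so 11 is the unique centroid.

11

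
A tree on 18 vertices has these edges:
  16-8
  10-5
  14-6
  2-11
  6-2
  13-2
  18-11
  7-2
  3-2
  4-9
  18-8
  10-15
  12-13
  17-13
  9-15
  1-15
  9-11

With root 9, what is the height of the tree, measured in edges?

The longest root-to-leaf path is 9-11-18-8-16 (4 edges).

4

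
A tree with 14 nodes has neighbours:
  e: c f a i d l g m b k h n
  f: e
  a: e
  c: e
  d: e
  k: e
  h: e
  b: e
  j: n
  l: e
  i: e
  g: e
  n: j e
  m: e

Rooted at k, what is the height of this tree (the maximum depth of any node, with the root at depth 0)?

The longest root-to-leaf path is k → e → n → j (3 edges).

3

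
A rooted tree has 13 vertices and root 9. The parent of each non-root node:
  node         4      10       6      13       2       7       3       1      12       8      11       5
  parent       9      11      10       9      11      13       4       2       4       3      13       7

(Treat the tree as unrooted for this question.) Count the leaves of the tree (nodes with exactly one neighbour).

5

The leaves are 1, 5, 6, 8, 12.
That is 5 leaves.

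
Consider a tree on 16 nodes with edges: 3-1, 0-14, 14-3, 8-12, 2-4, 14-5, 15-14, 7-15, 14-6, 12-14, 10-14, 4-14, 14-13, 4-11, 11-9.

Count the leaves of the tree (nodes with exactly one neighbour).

10

Exactly 10 nodes have a single neighbour: 0, 1, 2, 5, 6, 7, 8, 9, 10, 13.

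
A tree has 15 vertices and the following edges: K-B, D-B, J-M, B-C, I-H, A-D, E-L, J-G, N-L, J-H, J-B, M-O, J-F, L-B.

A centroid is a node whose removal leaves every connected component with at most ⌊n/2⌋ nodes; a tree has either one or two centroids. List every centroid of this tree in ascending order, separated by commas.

B

If B is removed the pieces have sizes 7, 3, 2, 1, 1, all ≤ ⌊15/2⌋ = 7.
No neighbour of B does as well, so B is the unique centroid.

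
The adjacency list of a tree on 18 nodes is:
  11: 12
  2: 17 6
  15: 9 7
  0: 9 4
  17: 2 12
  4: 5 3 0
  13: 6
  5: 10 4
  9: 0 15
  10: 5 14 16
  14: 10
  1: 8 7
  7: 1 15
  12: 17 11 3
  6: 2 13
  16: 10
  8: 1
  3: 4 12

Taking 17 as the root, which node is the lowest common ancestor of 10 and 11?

10's ancestor chain is 10, 5, 4, 3, 12, 17 and 11's is 11, 12, 17; they first meet at 12.

12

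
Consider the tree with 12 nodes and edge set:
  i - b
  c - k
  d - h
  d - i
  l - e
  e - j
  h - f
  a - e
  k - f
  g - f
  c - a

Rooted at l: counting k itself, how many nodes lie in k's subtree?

k's subtree: {k, f, h, g, d, i, b}, size 7.

7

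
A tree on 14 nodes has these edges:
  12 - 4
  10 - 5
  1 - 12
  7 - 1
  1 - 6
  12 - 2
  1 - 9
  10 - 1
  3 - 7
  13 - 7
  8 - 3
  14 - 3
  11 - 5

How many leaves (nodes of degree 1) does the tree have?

8

Degree-1 nodes: 2, 4, 6, 8, 9, 11, 13, 14 — 8 of them.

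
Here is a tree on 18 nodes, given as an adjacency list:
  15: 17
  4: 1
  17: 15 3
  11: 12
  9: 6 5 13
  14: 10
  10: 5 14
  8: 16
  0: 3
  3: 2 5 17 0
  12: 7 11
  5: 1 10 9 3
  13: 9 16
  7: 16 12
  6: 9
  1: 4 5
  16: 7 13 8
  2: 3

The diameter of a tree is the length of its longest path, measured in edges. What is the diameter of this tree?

9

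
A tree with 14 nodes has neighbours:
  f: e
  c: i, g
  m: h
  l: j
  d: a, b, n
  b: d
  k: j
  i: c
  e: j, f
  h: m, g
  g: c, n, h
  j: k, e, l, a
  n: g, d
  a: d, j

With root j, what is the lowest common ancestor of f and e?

Ancestors of f (toward the root): f, e, j.
Ancestors of e: e, j.
The deepest node appearing in both lists is e.

e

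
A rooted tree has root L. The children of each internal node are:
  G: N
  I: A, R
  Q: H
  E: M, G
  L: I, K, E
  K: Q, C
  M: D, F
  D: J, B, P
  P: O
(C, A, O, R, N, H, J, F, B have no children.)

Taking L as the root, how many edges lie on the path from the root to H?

3

Path from L to H: L → K → Q → H, which has 3 edges.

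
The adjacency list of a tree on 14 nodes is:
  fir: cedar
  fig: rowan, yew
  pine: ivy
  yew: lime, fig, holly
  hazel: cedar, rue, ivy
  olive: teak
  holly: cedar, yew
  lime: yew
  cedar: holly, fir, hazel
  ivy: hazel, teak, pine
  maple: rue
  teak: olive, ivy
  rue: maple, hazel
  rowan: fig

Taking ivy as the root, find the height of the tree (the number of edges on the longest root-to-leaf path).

6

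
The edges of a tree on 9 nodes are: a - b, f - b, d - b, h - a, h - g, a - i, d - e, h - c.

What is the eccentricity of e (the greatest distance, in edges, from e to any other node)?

Distances from e peak at 5, attained at g (c also at distance 5).
e – d – b – a – h – g

5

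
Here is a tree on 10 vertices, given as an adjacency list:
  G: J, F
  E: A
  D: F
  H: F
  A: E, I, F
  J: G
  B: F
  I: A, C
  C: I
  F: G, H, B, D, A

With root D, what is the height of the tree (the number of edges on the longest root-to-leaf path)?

4

The longest root-to-leaf path is D – F – A – I – C (4 edges).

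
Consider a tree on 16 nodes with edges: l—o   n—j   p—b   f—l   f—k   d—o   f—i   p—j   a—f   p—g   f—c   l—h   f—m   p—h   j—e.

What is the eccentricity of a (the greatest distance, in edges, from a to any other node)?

A farthest node from a is e (n also at distance 6).
The path a – f – l – h – p – j – e has 6 edges.

6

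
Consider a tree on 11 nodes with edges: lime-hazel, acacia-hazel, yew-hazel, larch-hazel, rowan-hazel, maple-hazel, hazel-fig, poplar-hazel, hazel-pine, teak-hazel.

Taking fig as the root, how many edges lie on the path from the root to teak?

2

Climbing from teak to the root: teak → hazel → fig. That's 2 steps.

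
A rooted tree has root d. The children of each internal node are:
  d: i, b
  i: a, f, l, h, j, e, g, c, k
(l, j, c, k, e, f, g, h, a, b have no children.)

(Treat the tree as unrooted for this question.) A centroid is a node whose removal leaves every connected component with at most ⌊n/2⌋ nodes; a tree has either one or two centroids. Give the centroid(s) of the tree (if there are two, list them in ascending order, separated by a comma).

i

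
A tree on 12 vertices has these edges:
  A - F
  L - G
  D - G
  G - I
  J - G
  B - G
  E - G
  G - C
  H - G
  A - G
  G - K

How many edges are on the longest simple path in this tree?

3

Starting from F, a farthest node is B at distance 3.
One longest path: F–A–G–B.
So the diameter is 3.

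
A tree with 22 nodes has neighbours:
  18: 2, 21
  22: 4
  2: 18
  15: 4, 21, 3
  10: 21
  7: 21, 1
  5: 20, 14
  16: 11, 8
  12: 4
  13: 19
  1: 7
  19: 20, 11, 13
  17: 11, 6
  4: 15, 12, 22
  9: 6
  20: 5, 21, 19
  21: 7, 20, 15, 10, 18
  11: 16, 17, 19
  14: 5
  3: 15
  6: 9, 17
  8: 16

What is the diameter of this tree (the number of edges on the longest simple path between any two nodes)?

9

BFS from 9 reaches 12 last, at distance 9; BFS from 12 confirms no node is farther.
Path: 9 – 6 – 17 – 11 – 19 – 20 – 21 – 15 – 4 – 12.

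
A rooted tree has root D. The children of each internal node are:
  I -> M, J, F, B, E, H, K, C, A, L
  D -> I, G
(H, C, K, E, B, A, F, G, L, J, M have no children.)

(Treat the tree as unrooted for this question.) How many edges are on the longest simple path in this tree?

3

Starting from G, a farthest node is F at distance 3.
One longest path: G - D - I - F.
So the diameter is 3.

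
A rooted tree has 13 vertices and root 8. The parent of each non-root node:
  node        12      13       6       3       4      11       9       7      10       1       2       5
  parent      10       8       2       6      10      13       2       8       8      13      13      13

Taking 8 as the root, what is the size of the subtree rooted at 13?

Descendants of 13 (including itself): 13, 5, 2, 11, 1, 9, 6, 3. That's 8.

8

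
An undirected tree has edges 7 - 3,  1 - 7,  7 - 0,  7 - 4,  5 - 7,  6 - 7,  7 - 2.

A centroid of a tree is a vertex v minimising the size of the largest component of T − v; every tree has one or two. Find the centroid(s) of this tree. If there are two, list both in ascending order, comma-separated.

Delete 7: the remaining components have sizes 1, 1, 1, 1, 1, 1, 1. Max 1 ≤ 4, so 7 is a centroid.
Every other node leaves some component of size > 4, so the centroid is unique.

7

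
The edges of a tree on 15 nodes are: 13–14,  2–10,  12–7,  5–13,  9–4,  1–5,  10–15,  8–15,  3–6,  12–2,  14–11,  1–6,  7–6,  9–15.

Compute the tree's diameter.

A longest path is 11 - 14 - 13 - 5 - 1 - 6 - 7 - 12 - 2 - 10 - 15 - 9 - 4, with 12 edges.

12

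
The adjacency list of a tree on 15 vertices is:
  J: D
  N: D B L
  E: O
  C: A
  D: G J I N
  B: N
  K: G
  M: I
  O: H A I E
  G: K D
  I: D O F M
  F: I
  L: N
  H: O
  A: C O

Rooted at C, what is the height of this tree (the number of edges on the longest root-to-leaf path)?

6

K sits deepest: C–A–O–I–D–G–K — 6 edges from the root.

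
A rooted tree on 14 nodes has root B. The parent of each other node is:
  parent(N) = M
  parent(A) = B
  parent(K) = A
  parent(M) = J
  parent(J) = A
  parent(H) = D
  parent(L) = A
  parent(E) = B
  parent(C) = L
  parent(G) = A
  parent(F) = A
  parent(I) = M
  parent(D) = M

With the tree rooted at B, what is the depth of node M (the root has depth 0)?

Climbing from M to the root: M–J–A–B. That's 3 steps.

3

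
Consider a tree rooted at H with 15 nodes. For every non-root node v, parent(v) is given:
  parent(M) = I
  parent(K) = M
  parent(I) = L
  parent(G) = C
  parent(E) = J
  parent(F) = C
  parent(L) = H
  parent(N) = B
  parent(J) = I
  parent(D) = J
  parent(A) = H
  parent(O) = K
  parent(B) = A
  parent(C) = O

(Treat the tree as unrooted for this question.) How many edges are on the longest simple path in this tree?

10

A longest path is F-C-O-K-M-I-L-H-A-B-N, with 10 edges.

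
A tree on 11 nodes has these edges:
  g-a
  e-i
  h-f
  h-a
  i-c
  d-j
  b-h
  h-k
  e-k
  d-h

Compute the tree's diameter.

A longest path is g - a - h - k - e - i - c, with 6 edges.

6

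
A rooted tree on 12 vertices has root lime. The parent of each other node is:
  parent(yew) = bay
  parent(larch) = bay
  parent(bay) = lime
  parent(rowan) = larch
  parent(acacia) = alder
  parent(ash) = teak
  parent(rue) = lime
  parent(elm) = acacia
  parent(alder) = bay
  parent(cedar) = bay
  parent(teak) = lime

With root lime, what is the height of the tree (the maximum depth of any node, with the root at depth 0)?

4

elm sits deepest: lime → bay → alder → acacia → elm — 4 edges from the root.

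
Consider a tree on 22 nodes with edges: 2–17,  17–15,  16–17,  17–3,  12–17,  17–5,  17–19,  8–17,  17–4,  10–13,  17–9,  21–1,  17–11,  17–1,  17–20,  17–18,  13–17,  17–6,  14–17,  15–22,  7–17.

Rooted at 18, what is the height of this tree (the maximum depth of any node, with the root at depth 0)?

3

The longest root-to-leaf path is 18–17–15–22 (3 edges).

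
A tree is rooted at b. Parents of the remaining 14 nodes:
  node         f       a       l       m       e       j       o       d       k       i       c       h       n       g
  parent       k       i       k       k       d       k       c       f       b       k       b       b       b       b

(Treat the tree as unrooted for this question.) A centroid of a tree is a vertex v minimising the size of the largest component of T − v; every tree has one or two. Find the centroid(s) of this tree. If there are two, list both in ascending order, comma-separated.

k

If k is removed the pieces have sizes 6, 3, 2, 1, 1, 1, all ≤ ⌊15/2⌋ = 7.
Every other node leaves some component of size > 7, so the centroid is unique.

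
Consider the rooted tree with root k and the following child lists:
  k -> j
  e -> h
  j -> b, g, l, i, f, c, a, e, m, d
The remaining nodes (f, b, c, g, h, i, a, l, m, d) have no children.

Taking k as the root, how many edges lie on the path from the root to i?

k–j–i — 2 edges.

2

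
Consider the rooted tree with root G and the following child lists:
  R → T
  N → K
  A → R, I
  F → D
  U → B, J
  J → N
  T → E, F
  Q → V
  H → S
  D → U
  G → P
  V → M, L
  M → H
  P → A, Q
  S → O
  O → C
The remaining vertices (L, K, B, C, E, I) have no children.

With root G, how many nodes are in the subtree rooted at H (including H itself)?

4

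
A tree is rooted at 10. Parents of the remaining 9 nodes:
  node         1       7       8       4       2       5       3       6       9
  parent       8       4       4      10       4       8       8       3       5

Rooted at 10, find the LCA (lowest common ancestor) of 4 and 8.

Path 4→root: 4 10; path 8→root: 8 4 10.
First common node: 4.

4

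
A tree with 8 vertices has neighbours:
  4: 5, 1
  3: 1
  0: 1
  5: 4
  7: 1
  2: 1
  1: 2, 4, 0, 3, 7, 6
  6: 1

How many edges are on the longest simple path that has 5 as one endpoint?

Distances from 5 peak at 3, attained at 3 (2, 7, 0, 6 also at distance 3).
5–4–1–3

3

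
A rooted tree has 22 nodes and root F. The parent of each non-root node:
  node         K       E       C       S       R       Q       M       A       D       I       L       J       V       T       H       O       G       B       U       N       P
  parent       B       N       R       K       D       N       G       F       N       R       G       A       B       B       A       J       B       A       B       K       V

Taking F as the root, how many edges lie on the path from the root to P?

4

Path from F to P: F – A – B – V – P, which has 4 edges.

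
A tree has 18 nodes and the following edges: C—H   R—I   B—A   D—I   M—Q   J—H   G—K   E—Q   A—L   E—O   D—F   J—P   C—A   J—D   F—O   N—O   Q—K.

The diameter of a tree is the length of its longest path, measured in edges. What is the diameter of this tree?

11

Starting from G, a farthest node is B at distance 11.
One longest path: G–K–Q–E–O–F–D–J–H–C–A–B.
So the diameter is 11.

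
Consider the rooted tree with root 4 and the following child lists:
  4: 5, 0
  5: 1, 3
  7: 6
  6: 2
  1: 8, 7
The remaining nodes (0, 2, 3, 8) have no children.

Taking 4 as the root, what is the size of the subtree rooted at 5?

7

5's subtree: {5, 1, 3, 7, 8, 6, 2}, size 7.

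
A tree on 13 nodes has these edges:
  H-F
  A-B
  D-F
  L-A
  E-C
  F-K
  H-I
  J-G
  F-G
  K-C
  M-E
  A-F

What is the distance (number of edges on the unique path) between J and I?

4

Walking from J: J - G - F - H - I. Length 4.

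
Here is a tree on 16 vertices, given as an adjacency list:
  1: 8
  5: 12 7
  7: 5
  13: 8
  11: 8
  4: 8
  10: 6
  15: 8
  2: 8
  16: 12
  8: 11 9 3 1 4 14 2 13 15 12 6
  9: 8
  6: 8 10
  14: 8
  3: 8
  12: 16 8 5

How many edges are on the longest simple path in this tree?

5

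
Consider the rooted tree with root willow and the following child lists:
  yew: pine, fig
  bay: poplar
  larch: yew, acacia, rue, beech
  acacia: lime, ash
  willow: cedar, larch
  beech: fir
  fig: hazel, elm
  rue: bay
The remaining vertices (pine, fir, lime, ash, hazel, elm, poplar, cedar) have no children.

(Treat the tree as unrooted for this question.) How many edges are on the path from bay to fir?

bay - rue - larch - beech - fir: 4 edges.

4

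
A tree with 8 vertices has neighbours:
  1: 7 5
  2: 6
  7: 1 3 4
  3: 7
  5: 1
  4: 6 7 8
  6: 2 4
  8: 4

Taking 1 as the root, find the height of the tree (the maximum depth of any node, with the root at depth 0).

4

A deepest node is 2, reached by 1-7-4-6-2.
That path has 4 edges, so the height is 4.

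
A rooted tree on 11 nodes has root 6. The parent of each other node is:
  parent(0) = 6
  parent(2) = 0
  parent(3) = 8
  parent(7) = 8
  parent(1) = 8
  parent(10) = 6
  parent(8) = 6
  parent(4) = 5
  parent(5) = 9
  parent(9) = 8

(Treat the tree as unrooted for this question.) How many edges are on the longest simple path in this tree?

6

A longest path is 2 – 0 – 6 – 8 – 9 – 5 – 4, with 6 edges.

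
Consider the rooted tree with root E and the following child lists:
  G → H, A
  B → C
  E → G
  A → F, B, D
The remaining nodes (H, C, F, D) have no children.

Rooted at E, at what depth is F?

3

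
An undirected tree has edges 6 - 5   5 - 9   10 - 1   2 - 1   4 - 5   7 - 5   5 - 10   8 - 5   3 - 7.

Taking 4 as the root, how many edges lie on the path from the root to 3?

4 → 5 → 7 → 3 — 3 edges.

3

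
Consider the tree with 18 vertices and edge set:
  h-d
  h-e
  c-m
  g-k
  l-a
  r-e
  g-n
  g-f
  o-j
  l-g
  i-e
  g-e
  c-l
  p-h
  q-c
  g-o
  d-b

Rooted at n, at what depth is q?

Climbing from q to the root: q → c → l → g → n. That's 4 steps.

4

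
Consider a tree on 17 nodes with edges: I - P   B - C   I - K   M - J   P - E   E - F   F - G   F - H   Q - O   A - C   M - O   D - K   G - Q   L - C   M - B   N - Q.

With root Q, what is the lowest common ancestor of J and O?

Ancestors of J (toward the root): J, M, O, Q.
Ancestors of O: O, Q.
The deepest node appearing in both lists is O.

O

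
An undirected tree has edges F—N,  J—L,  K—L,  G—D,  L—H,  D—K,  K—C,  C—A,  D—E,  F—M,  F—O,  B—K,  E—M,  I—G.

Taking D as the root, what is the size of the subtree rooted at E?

5

The subtree rooted at E contains: E, M, F, O, N — 5 nodes.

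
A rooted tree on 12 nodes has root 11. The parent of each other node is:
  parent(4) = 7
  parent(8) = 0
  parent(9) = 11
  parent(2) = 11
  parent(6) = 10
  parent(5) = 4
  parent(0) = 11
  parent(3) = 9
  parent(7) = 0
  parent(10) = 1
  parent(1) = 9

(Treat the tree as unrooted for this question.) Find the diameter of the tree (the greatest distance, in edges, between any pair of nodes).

Starting from 6, a farthest node is 5 at distance 8.
One longest path: 6-10-1-9-11-0-7-4-5.
So the diameter is 8.

8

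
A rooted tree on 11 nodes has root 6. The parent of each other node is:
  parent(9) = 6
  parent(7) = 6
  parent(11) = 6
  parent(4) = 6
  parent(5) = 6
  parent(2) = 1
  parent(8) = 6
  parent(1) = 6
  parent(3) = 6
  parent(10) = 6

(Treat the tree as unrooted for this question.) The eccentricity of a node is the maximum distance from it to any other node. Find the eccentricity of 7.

3

The node farthest from 7 is 2, via 7–6–1–2 — 3 edges.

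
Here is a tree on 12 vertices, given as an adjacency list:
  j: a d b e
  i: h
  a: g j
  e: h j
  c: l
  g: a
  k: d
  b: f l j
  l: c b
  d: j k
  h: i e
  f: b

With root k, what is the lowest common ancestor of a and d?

d

Ancestors of a (toward the root): a, j, d, k.
Ancestors of d: d, k.
The deepest node appearing in both lists is d.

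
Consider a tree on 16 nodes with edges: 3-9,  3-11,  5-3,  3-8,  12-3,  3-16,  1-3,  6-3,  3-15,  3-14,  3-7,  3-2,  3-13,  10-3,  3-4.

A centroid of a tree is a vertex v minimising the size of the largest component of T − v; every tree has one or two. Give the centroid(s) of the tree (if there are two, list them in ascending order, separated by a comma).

3

Delete 3: the remaining components have sizes 1, 1, 1, 1, 1, 1, 1, 1, 1, 1, 1, 1, 1, 1, 1. Max 1 ≤ 8, so 3 is a centroid.
Every other node leaves some component of size > 8, so the centroid is unique.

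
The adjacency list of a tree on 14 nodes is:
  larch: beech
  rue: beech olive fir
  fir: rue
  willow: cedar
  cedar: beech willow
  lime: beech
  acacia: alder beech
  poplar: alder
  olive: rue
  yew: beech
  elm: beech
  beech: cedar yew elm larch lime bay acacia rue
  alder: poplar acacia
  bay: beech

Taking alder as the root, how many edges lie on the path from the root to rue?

3

alder → acacia → beech → rue — 3 edges.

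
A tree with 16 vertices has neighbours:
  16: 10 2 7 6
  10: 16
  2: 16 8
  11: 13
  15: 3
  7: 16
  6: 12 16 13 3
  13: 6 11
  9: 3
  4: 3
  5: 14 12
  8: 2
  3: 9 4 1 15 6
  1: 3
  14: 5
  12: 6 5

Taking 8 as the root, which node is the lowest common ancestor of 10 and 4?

10's ancestor chain is 10, 16, 2, 8 and 4's is 4, 3, 6, 16, 2, 8; they first meet at 16.

16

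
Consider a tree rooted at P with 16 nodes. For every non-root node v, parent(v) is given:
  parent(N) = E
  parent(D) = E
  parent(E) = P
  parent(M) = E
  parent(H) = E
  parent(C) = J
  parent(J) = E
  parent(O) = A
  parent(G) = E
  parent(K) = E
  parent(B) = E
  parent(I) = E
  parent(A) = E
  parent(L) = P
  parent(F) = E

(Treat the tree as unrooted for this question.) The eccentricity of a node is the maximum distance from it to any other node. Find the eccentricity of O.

A farthest node from O is L (C also at distance 4).
The path O – A – E – P – L has 4 edges.

4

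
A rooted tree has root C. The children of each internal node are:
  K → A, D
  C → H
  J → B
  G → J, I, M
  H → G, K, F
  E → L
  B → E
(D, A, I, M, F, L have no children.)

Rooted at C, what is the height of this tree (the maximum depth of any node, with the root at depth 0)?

A deepest node is L, reached by C → H → G → J → B → E → L.
That path has 6 edges, so the height is 6.

6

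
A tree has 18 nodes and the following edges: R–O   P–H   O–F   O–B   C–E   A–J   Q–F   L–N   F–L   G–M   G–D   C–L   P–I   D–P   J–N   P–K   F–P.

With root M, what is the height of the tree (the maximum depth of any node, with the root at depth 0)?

8

The longest root-to-leaf path is M–G–D–P–F–L–N–J–A (8 edges).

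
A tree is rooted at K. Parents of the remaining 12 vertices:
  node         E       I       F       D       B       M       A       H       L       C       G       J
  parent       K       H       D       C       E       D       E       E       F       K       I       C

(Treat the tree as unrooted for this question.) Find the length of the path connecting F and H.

5

Walking from F: F–D–C–K–E–H. Length 5.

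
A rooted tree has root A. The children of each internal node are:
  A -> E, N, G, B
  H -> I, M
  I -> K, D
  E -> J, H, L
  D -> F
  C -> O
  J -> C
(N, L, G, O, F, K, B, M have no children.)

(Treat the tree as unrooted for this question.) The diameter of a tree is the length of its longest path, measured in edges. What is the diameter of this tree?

7

A longest path is F-D-I-H-E-J-C-O, with 7 edges.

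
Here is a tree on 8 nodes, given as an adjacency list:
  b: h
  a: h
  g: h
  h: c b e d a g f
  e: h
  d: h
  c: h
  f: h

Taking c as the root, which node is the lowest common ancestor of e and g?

Path e→root: e h c; path g→root: g h c.
First common node: h.

h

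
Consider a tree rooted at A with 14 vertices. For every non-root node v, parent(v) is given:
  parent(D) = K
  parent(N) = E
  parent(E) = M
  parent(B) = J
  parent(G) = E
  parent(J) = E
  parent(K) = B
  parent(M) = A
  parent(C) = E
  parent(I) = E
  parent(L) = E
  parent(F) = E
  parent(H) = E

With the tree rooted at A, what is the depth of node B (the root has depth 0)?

Climbing from B to the root: B–J–E–M–A. That's 4 steps.

4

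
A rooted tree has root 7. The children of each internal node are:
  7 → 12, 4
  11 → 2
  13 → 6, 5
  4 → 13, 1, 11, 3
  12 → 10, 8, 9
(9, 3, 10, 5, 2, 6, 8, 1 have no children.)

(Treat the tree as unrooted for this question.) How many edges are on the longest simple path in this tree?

Starting from 2, a farthest node is 10 at distance 5.
One longest path: 2 – 11 – 4 – 7 – 12 – 10.
So the diameter is 5.

5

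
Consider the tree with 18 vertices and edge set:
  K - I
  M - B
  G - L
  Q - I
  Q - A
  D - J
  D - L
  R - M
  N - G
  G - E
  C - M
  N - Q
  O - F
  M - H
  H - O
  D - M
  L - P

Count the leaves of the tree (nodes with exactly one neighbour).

Degree-1 nodes: A, B, C, E, F, J, K, P, R — 9 of them.

9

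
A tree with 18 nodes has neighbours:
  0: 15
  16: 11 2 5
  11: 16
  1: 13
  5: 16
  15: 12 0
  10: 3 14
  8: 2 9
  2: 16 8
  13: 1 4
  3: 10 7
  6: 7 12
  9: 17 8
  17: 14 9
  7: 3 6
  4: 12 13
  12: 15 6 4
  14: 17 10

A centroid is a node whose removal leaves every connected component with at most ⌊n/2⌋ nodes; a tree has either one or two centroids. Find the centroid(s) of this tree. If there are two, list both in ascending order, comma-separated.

3, 10

Delete 3: the remaining components have sizes 9, 8. Max 9 ≤ 9, so 3 is a centroid.
10 is adjacent to 3 and is also a centroid (the largest component after removing it is likewise 9).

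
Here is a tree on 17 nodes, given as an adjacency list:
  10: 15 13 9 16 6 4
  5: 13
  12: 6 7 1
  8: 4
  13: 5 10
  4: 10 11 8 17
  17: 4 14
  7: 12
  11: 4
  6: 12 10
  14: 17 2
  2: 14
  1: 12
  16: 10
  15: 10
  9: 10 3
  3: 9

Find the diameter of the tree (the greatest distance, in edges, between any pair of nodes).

A longest path is 2 - 14 - 17 - 4 - 10 - 6 - 12 - 7, with 7 edges.

7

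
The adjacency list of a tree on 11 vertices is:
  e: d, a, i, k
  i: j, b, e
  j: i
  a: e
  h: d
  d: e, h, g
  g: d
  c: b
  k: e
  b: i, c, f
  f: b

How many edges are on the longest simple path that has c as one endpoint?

A farthest node from c is g (h also at distance 5).
The path c-b-i-e-d-g has 5 edges.

5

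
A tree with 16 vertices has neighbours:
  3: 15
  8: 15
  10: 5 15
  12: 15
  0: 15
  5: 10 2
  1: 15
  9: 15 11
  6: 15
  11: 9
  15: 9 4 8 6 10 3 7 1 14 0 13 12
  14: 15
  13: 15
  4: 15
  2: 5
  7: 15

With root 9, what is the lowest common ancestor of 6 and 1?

15

Ancestors of 6 (toward the root): 6, 15, 9.
Ancestors of 1: 1, 15, 9.
The deepest node appearing in both lists is 15.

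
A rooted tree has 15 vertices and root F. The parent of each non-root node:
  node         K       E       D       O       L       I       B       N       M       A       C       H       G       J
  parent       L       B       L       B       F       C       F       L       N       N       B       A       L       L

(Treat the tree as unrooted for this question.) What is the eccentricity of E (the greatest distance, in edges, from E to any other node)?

A farthest node from E is H.
The path E-B-F-L-N-A-H has 6 edges.

6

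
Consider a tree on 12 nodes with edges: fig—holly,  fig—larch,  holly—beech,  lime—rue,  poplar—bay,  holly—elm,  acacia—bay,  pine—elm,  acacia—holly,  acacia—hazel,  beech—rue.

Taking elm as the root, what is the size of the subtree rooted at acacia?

4

Descendants of acacia (including itself): acacia, bay, hazel, poplar. That's 4.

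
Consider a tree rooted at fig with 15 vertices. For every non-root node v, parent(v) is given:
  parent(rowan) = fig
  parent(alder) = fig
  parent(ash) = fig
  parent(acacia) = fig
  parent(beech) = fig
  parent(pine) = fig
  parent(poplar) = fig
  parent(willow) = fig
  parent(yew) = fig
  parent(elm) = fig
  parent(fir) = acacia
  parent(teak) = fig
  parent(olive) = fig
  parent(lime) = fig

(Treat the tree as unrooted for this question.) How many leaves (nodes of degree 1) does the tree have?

The leaves are alder, ash, beech, elm, fir, lime, olive, pine, poplar, rowan, teak, willow, yew.
That is 13 leaves.

13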